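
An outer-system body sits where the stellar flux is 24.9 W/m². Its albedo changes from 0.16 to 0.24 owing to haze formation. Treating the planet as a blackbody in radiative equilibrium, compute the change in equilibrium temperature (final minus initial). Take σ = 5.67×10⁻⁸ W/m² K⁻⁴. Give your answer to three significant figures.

-2.42 kelvin

With α = 0.16, T₁ = 98.00 K.
Final:   T₂ = [S(1−0.24)/(4σ)]^(1/4) = 95.57 K.
ΔT = T₂ − T₁ = -2.422 K.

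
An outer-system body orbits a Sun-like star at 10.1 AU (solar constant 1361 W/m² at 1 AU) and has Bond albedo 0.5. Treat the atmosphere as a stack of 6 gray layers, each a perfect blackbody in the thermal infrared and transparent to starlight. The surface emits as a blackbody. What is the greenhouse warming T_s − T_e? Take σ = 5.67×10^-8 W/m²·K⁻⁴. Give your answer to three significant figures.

46.1 kelvin

Flux at the orbit: S = 1361/(10.1)² = 13.34 W/m².
The effective emission temperature is T_e = [S(1−α)/(4σ)]^¼ = 73.64 K.
Surface: T_s = (7)^¼·T_e = 119.8 K.
Warming: T_s − T_e = 46.14 K.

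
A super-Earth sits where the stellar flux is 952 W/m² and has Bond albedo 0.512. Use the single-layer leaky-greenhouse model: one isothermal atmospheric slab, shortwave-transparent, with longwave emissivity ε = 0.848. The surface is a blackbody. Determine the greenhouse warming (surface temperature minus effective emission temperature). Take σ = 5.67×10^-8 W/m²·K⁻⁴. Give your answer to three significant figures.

31.5 K

Effective emission temperature (TOA balance): σT_e⁴ = S(1−α)/4 = 116.1 W/m² → T_e = 212.7 K.
For a single slab of emissivity ε, T_s⁴ = 2T_e⁴/(2−ε); thus T_s = 212.7·(1.736)^(1/4) = 244.2 K.
The atmosphere warms the surface by 31.46 K.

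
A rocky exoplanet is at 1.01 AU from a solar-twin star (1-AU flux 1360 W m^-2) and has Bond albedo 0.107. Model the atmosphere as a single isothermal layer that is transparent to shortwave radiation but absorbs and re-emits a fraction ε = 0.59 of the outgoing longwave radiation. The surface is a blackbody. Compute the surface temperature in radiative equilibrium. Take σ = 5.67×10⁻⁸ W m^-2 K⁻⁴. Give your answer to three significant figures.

294 K

By the inverse-square law, S = 1360/1.01² = 1333 W m^-2.
At the top of the atmosphere, σT_e⁴ = S(1−α)/4 = 297.6 W m^-2, giving T_e = 269.2 K.
For a single slab of emissivity ε, T_s⁴ = 2T_e⁴/(2−ε); thus T_s = 269.2·(1.418)^(1/4) = 293.8 K.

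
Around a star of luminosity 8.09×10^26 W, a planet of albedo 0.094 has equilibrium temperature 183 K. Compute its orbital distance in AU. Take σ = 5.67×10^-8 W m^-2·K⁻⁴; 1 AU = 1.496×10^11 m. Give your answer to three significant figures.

Energy balance gives S = 4σT⁴/(1−α) = 280.7 W m^-2.
From L = 4πd²S, d = √(8.09×10^26/(4π·280.7)) = 4.789×10^11 m = 3.201 AU.

3.20 AU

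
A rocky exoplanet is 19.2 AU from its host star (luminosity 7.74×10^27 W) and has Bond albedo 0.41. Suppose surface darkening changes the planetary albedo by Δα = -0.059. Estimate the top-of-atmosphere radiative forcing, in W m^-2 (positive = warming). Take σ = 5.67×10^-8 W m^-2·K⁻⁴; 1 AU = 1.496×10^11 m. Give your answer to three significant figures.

Orbital distance: d = 19.2 AU = 2.872×10^12 m.
Spreading L over a sphere of radius d: S = 7.74×10^27/(4π·2.87×10^12²) = 74.66 W m^-2.
TOA radiative forcing: ΔF = −S·Δα/4 = −74.66·(-0.059)/4 = 1.101 W m^-2.

1.10 W m^-2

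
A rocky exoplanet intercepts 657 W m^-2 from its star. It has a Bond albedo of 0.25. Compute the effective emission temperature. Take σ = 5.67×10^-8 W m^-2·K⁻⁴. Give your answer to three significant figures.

216 K

The planet absorbs (1−α)S over its disc πR² and re-emits over 4πR², so the mean absorbed flux is (1−0.25)·657.0/4 = 123.2 W m^-2.
In equilibrium σT⁴ equals this, so T = 215.9 K.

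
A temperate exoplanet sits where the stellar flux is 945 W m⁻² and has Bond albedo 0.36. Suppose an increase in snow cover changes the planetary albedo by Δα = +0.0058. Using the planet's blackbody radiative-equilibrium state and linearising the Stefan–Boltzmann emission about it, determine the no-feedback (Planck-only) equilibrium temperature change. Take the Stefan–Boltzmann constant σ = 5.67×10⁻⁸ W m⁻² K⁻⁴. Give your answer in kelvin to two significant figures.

-0.51 K

The baseline emission temperature is T_e = 227.2 K.
The change in absorbed flux is Δ[S(1−α)/4] = −SΔα/4 = -1.370 W m⁻².
Planck response: λ_P = 4σT_e³ = 4·5.67×10⁻⁸·(227.2)³ = 2.661 W m⁻²/K.
ΔT₀ = ΔF/λ_P = -1.370/2.661 = -0.515 K.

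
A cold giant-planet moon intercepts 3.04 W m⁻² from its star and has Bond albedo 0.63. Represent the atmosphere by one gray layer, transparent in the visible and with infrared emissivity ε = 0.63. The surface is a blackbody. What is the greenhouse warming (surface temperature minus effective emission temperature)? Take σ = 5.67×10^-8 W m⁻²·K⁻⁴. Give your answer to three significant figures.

Effective emission temperature (TOA balance): σT_e⁴ = S(1−α)/4 = 0.2812 W m⁻² → T_e = 47.19 K.
For a single slab of emissivity ε, T_s⁴ = 2T_e⁴/(2−ε); thus T_s = 47.19·(1.46)^(1/4) = 51.87 K.
T_s − T_e = 51.87 − 47.19 = 4.681 K.

4.68 K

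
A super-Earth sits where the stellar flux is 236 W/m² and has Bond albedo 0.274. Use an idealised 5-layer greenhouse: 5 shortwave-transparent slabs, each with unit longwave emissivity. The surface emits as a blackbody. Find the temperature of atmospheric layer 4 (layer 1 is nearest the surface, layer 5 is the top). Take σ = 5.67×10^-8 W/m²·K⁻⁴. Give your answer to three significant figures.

197 kelvin

Top-of-atmosphere balance: σT_e⁴ = S(1−α)/4 = 42.83 W/m² → T_e = 165.8 K.
The net upward flux σT_e⁴ is constant between every pair of levels, so T_k⁴ = (N+1−k)T_e⁴.
T_4 = (2)^(1/4)·165.8 = 197.2 K.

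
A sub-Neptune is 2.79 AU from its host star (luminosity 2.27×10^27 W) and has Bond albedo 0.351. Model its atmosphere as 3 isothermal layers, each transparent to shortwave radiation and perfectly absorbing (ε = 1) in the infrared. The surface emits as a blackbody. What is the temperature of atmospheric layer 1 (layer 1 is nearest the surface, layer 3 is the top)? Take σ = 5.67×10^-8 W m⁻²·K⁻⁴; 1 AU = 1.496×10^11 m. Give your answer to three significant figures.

307 K

d = 2.79 × 1.496×10^11 m = 4.174×10^11 m.
Flux at the orbit: S = L/(4πd²) = 2.27×10^27/(4π·(4.17×10^11)²) = 1037 W m⁻².
OLR = S(1−α)/4 = 168.2 W m⁻²; the top layer radiates at T_e = 233.4 K.
In the N-layer model, layer k (counted from the surface) has T_k = (N+1−k)^(1/4)·T_e.
With k = 1: T_1 = (3+1−1)^¼·233.4 K = 307.2 K.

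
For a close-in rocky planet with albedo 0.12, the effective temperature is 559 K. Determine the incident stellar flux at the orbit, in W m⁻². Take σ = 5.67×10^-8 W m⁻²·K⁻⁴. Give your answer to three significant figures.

25200 W m⁻²

From S(1−α)/4 = σT⁴: S = 4σT⁴/(1−α).
The emitted flux is σT⁴ = 5536 W m⁻².
So S = 4×5536/(1−0.12) = 25170 W m⁻².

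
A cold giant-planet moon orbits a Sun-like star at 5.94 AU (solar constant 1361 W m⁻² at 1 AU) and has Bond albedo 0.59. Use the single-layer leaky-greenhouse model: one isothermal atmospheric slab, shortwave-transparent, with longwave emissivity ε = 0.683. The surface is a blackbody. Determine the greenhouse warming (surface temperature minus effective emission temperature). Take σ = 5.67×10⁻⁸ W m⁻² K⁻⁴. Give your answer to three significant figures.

Flux at the orbit: S = 1361/(5.94)² = 38.57 W m⁻².
At the top of the atmosphere, σT_e⁴ = S(1−α)/4 = 3.954 W m⁻², giving T_e = 91.38 K.
For a single slab of emissivity ε, T_s⁴ = 2T_e⁴/(2−ε); thus T_s = 91.38·(1.519)^(1/4) = 101.4 K.
T_s − T_e = 101.4 − 91.38 = 10.06 K.

10.1 kelvin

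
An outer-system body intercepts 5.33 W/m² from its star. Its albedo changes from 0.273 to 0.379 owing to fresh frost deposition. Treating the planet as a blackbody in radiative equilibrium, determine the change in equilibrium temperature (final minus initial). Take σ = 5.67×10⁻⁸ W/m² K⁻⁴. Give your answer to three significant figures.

With α = 0.273, T₁ = 64.29 K.
With α = 0.379, T₂ = 61.81 K.
Change: 61.81 − 64.29 = -2.484 K.

-2.48 kelvin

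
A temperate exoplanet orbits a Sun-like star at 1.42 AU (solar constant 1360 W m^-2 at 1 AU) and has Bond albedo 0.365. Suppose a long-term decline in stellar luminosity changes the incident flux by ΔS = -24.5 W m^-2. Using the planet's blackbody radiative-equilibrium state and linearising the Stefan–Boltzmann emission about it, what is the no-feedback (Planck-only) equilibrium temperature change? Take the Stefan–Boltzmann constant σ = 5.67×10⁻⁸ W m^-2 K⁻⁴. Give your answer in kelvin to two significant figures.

-1.9 K

Irradiance scales as 1/d², so S = 1360 W m^-2 × (1/1.42)² = 674.5 W m^-2.
Unperturbed T_e = [674.5·(1−0.365)/(4σ)]^¼ = 208.5 K.
ΔF = Δ[S(1−α)]/4 = (1−0.365)·-24.5/4 = -3.889 W m^-2.
Linearising σT⁴ gives d(σT⁴)/dT = 4σT_e³ = 2.055 W m^-2 per K.
Hence the no-feedback warming is ΔF/(4σT_e³) = -1.89 K.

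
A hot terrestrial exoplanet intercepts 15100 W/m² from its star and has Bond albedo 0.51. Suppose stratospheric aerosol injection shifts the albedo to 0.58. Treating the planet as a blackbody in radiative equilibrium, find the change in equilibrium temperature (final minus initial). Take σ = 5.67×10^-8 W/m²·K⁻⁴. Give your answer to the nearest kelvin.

-16 kelvin

Initial: T₁ = [S(1−0.51)/(4σ)]^(1/4) = 425.0 K.
With α = 0.58, T₂ = 408.9 K.
Change: 408.9 − 425.0 = -16.07 K.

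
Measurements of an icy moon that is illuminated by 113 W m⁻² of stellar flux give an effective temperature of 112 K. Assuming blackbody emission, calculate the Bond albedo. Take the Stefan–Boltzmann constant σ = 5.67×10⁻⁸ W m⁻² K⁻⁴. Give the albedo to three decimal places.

Energy balance: S(1−α)/4 = σT⁴, so 1−α = 4σT⁴/S.
σT⁴ = 8.922 W m⁻², so 4σT⁴ = 35.69 W m⁻².
Hence α = 1 − 35.69/113.0 = 0.6842.

0.684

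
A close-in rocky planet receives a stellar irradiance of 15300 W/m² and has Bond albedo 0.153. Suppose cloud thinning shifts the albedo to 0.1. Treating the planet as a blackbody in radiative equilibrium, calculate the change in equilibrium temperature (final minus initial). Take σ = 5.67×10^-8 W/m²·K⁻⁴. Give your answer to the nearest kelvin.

With α = 0.153, T₁ = 488.9 K.
With α = 0.1, T₂ = 496.4 K.
ΔT = T₂ − T₁ = 7.475 K.

7 kelvin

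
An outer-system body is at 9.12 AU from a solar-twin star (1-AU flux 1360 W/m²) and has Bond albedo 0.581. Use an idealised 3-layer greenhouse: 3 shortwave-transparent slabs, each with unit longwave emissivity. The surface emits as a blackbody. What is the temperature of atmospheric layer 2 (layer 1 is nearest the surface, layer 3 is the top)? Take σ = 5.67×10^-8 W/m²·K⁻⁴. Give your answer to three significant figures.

Flux at the orbit: S = 1360/(9.12)² = 16.35 W/m².
The effective emission temperature is T_e = [S(1−α)/(4σ)]^¼ = 74.14 K.
The net upward flux σT_e⁴ is constant between every pair of levels, so T_k⁴ = (N+1−k)T_e⁴.
With k = 2: T_2 = (3+1−2)^¼·74.14 K = 88.16 K.

88.2 K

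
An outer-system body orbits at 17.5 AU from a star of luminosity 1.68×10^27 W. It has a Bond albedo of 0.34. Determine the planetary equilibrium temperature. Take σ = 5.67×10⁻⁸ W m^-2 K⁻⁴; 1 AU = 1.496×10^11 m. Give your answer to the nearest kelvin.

d = 17.5 × 1.496×10^11 m = 2.618×10^12 m.
S = L/(4πd²) = 19.51 W m^-2.
Absorbed flux (global mean): S(1−α)/4 = 19.51·0.66/4 = 3.218 W m^-2.
Set σT⁴ = 3.218 → T = (3.218/σ)^(1/4) = 86.80 K.

87 kelvin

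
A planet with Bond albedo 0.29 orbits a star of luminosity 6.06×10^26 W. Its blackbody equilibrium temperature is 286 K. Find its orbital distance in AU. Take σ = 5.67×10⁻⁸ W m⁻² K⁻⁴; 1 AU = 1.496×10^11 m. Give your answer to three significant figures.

1.00 AU

Required flux: S = 4σT⁴/(1−α) = 2137 W m⁻².
From L = 4πd²S, d = √(6.06×10^26/(4π·2137)) = 1.502×10^11 m = 1.004 AU.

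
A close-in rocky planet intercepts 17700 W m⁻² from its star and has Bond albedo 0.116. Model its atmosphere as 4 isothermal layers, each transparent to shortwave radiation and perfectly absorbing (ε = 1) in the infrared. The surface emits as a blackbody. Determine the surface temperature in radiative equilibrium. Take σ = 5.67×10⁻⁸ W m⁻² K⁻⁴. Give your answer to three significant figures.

The effective emission temperature is T_e = [S(1−α)/(4σ)]^¼ = 512.5 K.
With N = 4 opaque layers, T_s = (N+1)^(1/4)·T_e = 5^(1/4)·512.5 = 766.4 K.

766 K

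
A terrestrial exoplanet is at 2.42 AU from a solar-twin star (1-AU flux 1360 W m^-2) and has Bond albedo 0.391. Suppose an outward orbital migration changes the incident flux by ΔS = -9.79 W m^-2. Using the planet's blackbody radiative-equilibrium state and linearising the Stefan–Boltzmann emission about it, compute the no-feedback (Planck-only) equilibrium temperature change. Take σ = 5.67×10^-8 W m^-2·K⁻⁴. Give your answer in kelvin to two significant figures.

-1.7 K

Irradiance scales as 1/d², so S = 1360 W m^-2 × (1/2.42)² = 232.2 W m^-2.
Unperturbed T_e = [232.2·(1−0.391)/(4σ)]^¼ = 158.0 K.
TOA radiative forcing: ΔF = (1−α)ΔS/4 = 0.609·(-9.79)/4 = -1.491 W m^-2.
Planck response: λ_P = 4σT_e³ = 4·5.67×10⁻⁸·(158.0)³ = 0.8950 W m^-2/K.
ΔT₀ = ΔF/λ_P = -1.491/0.8950 = -1.67 K.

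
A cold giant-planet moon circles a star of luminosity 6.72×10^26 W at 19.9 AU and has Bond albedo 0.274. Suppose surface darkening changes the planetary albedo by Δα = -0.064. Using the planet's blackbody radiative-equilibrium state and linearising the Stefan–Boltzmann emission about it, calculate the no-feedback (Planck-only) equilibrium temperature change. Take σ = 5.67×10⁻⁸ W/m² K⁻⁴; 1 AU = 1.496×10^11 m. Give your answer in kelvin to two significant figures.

Orbital distance: d = 19.9 AU = 2.977×10^12 m.
Spreading L over a sphere of radius d: S = 6.72×10^26/(4π·2.98×10^12²) = 6.034 W/m².
Unperturbed T_e = [6.034·(1−0.274)/(4σ)]^¼ = 66.29 K.
ΔF = −(S/4)Δα = −(6.034/4)×(-0.064) = 0.09654 W/m².
Linearising σT⁴ gives d(σT⁴)/dT = 4σT_e³ = 0.06608 W/m² per K.
ΔT₀ = ΔF/λ_P = 0.09654/0.06608 = 1.46 K.

1.5 K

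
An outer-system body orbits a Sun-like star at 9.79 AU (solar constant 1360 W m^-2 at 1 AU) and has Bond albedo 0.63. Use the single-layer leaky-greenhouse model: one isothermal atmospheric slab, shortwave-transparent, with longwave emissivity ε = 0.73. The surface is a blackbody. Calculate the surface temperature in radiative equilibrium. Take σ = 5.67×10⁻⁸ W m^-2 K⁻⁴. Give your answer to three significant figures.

77.7 K

Flux at the orbit: S = 1360/(9.79)² = 14.19 W m^-2.
The planet radiates to space at T_e = [S(1−α)/(4σ)]^(1/4) = 69.36 K.
For a single slab of emissivity ε, T_s⁴ = 2T_e⁴/(2−ε); thus T_s = 69.36·(1.575)^(1/4) = 77.70 K.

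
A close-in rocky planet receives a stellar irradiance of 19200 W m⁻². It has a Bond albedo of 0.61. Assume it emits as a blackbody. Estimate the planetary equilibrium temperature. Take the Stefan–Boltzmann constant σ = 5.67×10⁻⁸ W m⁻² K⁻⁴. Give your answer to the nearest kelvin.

426 K

The planet absorbs (1−α)S over its disc πR² and re-emits over 4πR², so the mean absorbed flux is (1−0.61)·19200/4 = 1872 W m⁻².
In equilibrium σT⁴ equals this, so T = 426.3 K.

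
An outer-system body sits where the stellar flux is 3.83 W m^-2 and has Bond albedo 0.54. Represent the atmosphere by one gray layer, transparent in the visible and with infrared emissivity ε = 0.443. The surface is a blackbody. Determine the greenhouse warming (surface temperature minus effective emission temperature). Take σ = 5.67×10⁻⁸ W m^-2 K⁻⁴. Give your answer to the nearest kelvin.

At the top of the atmosphere, σT_e⁴ = S(1−α)/4 = 0.4404 W m^-2, giving T_e = 52.79 K.
Surface balance with a leaky layer gives σT_s⁴ = σT_e⁴·2/(2−ε), so T_s = T_e·[2/(2−0.443)]^(1/4) = 56.20 K.
The atmosphere warms the surface by 3.410 K.

3 K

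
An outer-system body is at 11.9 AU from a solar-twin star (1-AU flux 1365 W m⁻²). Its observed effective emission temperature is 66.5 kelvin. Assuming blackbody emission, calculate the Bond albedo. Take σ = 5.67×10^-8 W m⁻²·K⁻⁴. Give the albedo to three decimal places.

Flux at the orbit: S = 1365/(11.9)² = 9.639 W m⁻².
Rearranging the radiative balance, α = 1 − 4σT⁴/S.
4σT⁴ = 4·5.67×10⁻⁸·(66.5)⁴ = 4.435 W m⁻².
Hence α = 1 − 4.435/9.639 = 0.5399.

0.540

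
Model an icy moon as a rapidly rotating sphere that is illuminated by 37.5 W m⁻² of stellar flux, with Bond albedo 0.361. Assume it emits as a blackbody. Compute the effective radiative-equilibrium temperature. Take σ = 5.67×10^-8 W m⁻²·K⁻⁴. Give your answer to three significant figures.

Averaging over the sphere, the absorbed flux is S(1−α)/4 = 5.991 W m⁻².
Set σT⁴ = 5.991 → T = (5.991/σ)^(1/4) = 101.4 K.

101 K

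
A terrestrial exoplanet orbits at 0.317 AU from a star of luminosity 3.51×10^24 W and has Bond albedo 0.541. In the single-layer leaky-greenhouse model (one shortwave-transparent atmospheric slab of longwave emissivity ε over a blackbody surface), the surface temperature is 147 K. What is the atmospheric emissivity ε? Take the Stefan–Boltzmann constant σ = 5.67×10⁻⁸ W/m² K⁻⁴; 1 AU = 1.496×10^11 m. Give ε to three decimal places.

0.923

Orbital distance: d = 0.317 AU = 4.742×10^10 m.
S = L/(4πd²) = 124.2 W/m².
TOA balance gives T_e = 125.9 K.
Since (2−ε)/2 = (T_e/T_s)⁴ = 0.5383, ε = 0.9234.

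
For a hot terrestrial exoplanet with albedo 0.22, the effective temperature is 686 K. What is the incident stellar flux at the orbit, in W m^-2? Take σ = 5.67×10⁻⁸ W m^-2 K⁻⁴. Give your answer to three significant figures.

From S(1−α)/4 = σT⁴: S = 4σT⁴/(1−α).
The emitted flux is σT⁴ = 12560 W m^-2.
So S = 4×12560/(1−0.22) = 64390 W m^-2.

64400 W m^-2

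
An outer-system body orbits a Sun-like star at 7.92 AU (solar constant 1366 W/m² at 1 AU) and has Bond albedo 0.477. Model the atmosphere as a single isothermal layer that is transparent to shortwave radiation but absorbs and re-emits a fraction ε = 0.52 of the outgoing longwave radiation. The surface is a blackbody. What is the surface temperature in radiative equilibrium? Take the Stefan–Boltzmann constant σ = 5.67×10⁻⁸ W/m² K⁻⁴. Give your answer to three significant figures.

90.8 kelvin

By the inverse-square law, S = 1366/7.92² = 21.78 W/m².
Effective emission temperature (TOA balance): σT_e⁴ = S(1−α)/4 = 2.847 W/m² → T_e = 84.18 K.
Surface balance with a leaky layer gives σT_s⁴ = σT_e⁴·2/(2−ε), so T_s = T_e·[2/(2−0.52)]^(1/4) = 90.76 K.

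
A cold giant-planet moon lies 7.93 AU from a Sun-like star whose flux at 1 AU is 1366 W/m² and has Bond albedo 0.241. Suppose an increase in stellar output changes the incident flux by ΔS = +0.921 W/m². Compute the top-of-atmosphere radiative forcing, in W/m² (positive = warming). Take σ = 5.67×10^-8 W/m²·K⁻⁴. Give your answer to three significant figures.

Flux at the orbit: S = 1366/(7.93)² = 21.72 W/m².
ΔF = Δ[S(1−α)]/4 = (1−0.241)·+0.921/4 = 0.1748 W/m².

0.175 W/m²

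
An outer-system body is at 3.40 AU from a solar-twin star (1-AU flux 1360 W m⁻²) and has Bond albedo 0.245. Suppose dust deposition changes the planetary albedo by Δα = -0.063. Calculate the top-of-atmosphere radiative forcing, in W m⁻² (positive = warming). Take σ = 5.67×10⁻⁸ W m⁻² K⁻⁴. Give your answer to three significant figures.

Irradiance scales as 1/d², so S = 1360 W m⁻² × (1/3.40)² = 117.6 W m⁻².
ΔF = −(S/4)Δα = −(117.6/4)×(-0.063) = 1.853 W m⁻².

1.85 W m⁻²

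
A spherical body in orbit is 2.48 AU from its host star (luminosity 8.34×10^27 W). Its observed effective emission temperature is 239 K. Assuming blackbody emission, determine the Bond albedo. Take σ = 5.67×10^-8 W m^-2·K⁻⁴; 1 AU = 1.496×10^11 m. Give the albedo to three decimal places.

d = 2.48 × 1.496×10^11 m = 3.710×10^11 m.
Flux at the orbit: S = L/(4πd²) = 8.34×10^27/(4π·(3.71×10^11)²) = 4822 W m^-2.
From σT⁴ = S(1−α)/4 we invert for α: 1−α = 4σT⁴/S.
4σT⁴ = 4·5.67×10⁻⁸·(239)⁴ = 740.0 W m^-2.
1−α = 740.0/4822 = 0.1535, so α = 0.8465.

0.847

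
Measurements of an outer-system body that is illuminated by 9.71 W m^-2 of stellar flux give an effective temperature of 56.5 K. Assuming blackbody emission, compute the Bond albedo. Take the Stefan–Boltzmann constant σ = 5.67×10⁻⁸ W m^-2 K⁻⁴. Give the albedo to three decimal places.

Rearranging the radiative balance, α = 1 − 4σT⁴/S.
4σT⁴ = 4·5.67×10⁻⁸·(56.5)⁴ = 2.311 W m^-2.
Hence α = 1 − 2.311/9.710 = 0.7620.

0.762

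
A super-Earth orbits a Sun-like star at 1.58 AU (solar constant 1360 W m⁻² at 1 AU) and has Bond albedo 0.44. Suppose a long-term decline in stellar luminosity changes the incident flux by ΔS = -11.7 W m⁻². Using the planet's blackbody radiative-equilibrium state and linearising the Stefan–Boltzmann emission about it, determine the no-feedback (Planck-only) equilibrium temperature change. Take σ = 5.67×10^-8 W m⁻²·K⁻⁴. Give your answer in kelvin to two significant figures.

-1.0 K

Flux at the orbit: S = 1360/(1.58)² = 544.8 W m⁻².
The baseline emission temperature is T_e = 191.5 K.
TOA radiative forcing: ΔF = (1−α)ΔS/4 = 0.56·(-11.7)/4 = -1.638 W m⁻².
The Planck feedback parameter is 4σT_e³ = 1.593 W m⁻²/K.
ΔT₀ = ΔF/λ_P = -1.638/1.593 = -1.03 K.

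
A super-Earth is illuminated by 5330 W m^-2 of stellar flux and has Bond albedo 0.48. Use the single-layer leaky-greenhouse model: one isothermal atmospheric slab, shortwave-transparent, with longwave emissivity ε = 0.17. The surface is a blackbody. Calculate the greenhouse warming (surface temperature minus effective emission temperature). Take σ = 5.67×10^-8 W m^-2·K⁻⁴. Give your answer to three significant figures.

At the top of the atmosphere, σT_e⁴ = S(1−α)/4 = 692.9 W m^-2, giving T_e = 332.5 K.
The surface balance (absorbed SW + ε·downward IR = σT_s⁴) with T_a⁴ = T_s⁴/2 reduces to T_s = T_e·[2/(2−ε)]^¼ = 340.0 K.
T_s − T_e = 340.0 − 332.5 = 7.466 K.

7.47 kelvin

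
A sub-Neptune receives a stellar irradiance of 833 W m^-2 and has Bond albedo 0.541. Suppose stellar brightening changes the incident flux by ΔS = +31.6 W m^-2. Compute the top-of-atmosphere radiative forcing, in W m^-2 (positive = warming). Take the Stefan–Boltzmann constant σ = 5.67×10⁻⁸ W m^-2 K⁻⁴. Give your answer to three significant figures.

Only a fraction (1−α) is absorbed and it's spread over 4πR², so ΔF = (1−α)ΔS/4 = 3.626 W m^-2.

3.63 W m^-2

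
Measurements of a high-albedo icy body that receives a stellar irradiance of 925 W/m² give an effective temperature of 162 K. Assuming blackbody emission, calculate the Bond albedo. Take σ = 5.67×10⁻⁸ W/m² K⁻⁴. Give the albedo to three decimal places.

Energy balance: S(1−α)/4 = σT⁴, so 1−α = 4σT⁴/S.
4σT⁴ = 4·5.67×10⁻⁸·(162)⁴ = 156.2 W/m².
1−α = 156.2/925.0 = 0.1689, so α = 0.8311.

0.831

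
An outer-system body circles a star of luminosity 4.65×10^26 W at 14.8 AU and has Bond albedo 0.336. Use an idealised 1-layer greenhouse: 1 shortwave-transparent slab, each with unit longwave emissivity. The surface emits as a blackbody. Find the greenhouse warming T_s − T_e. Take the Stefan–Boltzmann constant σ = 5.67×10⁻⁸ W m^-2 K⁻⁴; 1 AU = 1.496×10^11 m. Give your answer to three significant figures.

13.0 K

Orbital distance: d = 14.8 AU = 2.214×10^12 m.
Spreading L over a sphere of radius d: S = 4.65×10^26/(4π·2.21×10^12²) = 7.548 W m^-2.
The effective emission temperature is T_e = [S(1−α)/(4σ)]^¼ = 68.56 K.
Surface: T_s = (2)^¼·T_e = 81.54 K.
So the greenhouse effect raises the surface by 81.54 − 68.56 = 12.97 K.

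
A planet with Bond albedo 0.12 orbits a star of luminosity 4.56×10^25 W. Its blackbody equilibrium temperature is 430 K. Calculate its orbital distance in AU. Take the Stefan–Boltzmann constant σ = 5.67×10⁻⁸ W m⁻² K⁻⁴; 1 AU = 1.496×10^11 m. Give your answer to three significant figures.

The flux needed for this T is 4σT⁴/(1−0.12) = 8811 W m⁻².
S = L/(4πd²) → d = √(L/4πS) = √(4.56×10^25/(4π·8811)) = 2.029×10^10 m = 0.1357 AU.

0.136 AU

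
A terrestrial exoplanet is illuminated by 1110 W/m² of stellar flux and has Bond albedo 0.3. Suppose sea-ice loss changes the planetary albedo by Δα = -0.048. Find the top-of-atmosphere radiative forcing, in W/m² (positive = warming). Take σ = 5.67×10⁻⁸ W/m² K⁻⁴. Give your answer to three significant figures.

13.3 W/m²

TOA radiative forcing: ΔF = −S·Δα/4 = −1110·(-0.048)/4 = 13.32 W/m².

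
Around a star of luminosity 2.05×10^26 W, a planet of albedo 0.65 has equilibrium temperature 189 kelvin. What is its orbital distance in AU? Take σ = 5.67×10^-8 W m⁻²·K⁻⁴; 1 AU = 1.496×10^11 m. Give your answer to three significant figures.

0.939 AU

Energy balance gives S = 4σT⁴/(1−α) = 826.8 W m⁻².
Then d = [L/(4πS)]^(1/2) = 1.405×10^11 m, i.e. 0.9389 AU.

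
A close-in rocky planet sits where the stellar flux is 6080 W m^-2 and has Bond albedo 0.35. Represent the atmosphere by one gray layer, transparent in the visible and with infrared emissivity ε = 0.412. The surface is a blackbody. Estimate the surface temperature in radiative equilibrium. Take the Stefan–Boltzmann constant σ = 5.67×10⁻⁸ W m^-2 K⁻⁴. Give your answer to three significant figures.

At the top of the atmosphere, σT_e⁴ = S(1−α)/4 = 988.0 W m^-2, giving T_e = 363.3 K.
Surface balance with a leaky layer gives σT_s⁴ = σT_e⁴·2/(2−ε), so T_s = T_e·[2/(2−0.412)]^(1/4) = 384.9 K.

385 kelvin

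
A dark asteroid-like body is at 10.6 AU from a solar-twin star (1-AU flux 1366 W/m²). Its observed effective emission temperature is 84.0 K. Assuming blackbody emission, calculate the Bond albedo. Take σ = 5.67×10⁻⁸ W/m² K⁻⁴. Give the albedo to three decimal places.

0.071

Flux at the orbit: S = 1366/(10.6)² = 12.16 W/m².
Rearranging the radiative balance, α = 1 − 4σT⁴/S.
4σT⁴ = 4·5.67×10⁻⁸·(84.0)⁴ = 11.29 W/m².
1−α = 11.29/12.16 = 0.9288, so α = 0.0712.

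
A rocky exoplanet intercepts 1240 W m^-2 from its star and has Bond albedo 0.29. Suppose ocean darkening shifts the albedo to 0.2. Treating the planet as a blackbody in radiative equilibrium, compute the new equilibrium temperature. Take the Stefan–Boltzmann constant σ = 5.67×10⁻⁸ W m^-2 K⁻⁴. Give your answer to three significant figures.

257 K

New equilibrium: T₂ = [(1−0.2)·1240/(4σ)]^(1/4) = 257.2 K.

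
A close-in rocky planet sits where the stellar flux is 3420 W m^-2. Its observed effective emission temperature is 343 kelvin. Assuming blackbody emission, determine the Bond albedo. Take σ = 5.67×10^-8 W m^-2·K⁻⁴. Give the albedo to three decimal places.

From σT⁴ = S(1−α)/4 we invert for α: 1−α = 4σT⁴/S.
4σT⁴ = 4·5.67×10⁻⁸·(343)⁴ = 3139 W m^-2.
Hence α = 1 − 3139/3420 = 0.0821.

0.082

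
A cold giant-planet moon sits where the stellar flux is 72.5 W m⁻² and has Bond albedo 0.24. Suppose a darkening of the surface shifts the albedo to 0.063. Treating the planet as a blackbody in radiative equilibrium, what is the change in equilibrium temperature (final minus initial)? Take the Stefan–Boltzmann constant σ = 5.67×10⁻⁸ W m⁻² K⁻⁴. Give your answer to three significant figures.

Initial: T₁ = [S(1−0.24)/(4σ)]^(1/4) = 124.8 K.
After:  T₂ = [72.50·0.937/(4σ)]^(1/4) = 131.6 K.
ΔT = T₂ − T₁ = 6.709 K.

6.71 kelvin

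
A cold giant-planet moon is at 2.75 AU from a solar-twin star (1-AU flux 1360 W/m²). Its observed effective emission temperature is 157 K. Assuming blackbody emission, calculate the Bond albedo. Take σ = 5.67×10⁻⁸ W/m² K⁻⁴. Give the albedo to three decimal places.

0.234

Irradiance scales as 1/d², so S = 1360 W/m² × (1/2.75)² = 179.8 W/m².
Rearranging the radiative balance, α = 1 − 4σT⁴/S.
4σT⁴ = 4·5.67×10⁻⁸·(157)⁴ = 137.8 W/m².
Hence α = 1 − 137.8/179.8 = 0.2338.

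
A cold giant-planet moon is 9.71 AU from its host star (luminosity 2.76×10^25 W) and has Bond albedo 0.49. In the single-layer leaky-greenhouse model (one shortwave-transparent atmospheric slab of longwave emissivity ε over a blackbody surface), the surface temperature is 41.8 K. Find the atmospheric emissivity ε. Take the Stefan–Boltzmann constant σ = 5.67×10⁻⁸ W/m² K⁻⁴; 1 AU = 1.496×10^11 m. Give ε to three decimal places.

0.467

d = 9.71 × 1.496×10^11 m = 1.453×10^12 m.
Spreading L over a sphere of radius d: S = 2.76×10^25/(4π·1.45×10^12²) = 1.041 W/m².
TOA balance gives T_e = 39.11 K.
T_s⁴ = T_e⁴·2/(2−ε) → ε = 2 − 2(T_e/T_s)⁴ = 2 − 2·(39.11/41.8)⁴ = 0.4666.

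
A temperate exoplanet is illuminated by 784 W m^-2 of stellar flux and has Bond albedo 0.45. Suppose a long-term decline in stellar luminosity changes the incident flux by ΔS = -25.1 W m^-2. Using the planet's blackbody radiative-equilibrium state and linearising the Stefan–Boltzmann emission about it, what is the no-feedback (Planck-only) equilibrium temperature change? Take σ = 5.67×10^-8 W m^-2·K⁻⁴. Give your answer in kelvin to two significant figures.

Reference equilibrium: T_e = [S(1−α)/(4σ)]^(1/4) = 208.8 K.
ΔF = Δ[S(1−α)]/4 = (1−0.45)·-25.1/4 = -3.451 W m^-2.
The Planck feedback parameter is 4σT_e³ = 2.065 W m^-2/K.
ΔT₀ = ΔF/λ_P = -3.451/2.065 = -1.67 K.

-1.7 K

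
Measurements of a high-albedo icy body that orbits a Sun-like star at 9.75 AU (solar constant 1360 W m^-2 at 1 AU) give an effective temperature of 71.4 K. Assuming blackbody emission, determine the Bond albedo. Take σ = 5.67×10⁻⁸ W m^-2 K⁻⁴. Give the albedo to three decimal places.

0.588

By the inverse-square law, S = 1360/9.75² = 14.31 W m^-2.
Energy balance: S(1−α)/4 = σT⁴, so 1−α = 4σT⁴/S.
4σT⁴ = 4·5.67×10⁻⁸·(71.4)⁴ = 5.894 W m^-2.
1−α = 5.894/14.31 = 0.4120, so α = 0.5880.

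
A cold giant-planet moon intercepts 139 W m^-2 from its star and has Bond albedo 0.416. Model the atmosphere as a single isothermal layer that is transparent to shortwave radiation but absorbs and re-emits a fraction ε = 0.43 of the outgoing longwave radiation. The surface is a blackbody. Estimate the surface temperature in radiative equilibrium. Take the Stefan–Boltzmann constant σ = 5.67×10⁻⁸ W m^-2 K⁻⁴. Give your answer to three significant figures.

146 K

At the top of the atmosphere, σT_e⁴ = S(1−α)/4 = 20.29 W m^-2, giving T_e = 137.5 K.
Surface balance with a leaky layer gives σT_s⁴ = σT_e⁴·2/(2−ε), so T_s = T_e·[2/(2−0.43)]^(1/4) = 146.1 K.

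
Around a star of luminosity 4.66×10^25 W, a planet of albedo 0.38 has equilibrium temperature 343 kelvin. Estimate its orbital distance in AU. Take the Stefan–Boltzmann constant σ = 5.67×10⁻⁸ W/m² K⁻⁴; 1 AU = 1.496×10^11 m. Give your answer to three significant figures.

Energy balance gives S = 4σT⁴/(1−α) = 5063 W/m².
Then d = [L/(4πS)]^(1/2) = 2.706×10^10 m, i.e. 0.1809 AU.

0.181 AU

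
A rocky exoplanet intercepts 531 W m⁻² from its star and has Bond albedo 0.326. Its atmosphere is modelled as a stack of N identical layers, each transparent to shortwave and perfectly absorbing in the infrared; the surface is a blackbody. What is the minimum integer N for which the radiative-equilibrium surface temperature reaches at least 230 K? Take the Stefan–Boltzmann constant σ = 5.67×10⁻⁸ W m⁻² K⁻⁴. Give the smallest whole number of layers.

1

Top-of-atmosphere balance: σT_e⁴ = S(1−α)/4 = 89.47 W m⁻² → T_e = 199.3 K.
Since T_s⁴ = (N+1)T_e⁴, we need N ≥ (T_s/T_e)⁴ − 1 = 0.773.
The minimum whole number is N = 1.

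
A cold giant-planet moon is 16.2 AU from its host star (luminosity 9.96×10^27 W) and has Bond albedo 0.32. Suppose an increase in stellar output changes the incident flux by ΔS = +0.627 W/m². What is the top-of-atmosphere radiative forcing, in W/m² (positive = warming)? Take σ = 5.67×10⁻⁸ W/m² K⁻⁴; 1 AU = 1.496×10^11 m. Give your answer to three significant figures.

0.107 W/m²

d = 16.2 × 1.496×10^11 m = 2.424×10^12 m.
Spreading L over a sphere of radius d: S = 9.96×10^27/(4π·2.42×10^12²) = 134.9 W/m².
ΔF = Δ[S(1−α)]/4 = (1−0.32)·+0.627/4 = 0.1066 W/m².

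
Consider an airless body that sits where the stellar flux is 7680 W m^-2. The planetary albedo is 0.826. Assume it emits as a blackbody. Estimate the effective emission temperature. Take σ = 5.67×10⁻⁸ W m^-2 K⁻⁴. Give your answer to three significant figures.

The planet absorbs (1−α)S over its disc πR² and re-emits over 4πR², so the mean absorbed flux is (1−0.826)·7680/4 = 334.1 W m^-2.
In equilibrium σT⁴ equals this, so T = 277.1 K.

277 K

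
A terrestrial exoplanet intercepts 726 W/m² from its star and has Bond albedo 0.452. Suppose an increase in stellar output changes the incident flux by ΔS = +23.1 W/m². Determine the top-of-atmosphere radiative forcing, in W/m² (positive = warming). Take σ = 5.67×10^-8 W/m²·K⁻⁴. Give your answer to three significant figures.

3.16 W/m²

TOA radiative forcing: ΔF = (1−α)ΔS/4 = 0.548·(+23.1)/4 = 3.165 W/m².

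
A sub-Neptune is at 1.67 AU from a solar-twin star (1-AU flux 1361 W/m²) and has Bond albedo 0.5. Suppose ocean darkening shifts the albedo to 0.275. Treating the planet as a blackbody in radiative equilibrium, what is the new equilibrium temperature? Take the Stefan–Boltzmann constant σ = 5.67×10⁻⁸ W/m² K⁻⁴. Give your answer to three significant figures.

By the inverse-square law, S = 1361/1.67² = 488.0 W/m².
With the new albedo, S(1−α₂)/4 = 88.45 W/m², so T₂ = 198.7 K.

199 K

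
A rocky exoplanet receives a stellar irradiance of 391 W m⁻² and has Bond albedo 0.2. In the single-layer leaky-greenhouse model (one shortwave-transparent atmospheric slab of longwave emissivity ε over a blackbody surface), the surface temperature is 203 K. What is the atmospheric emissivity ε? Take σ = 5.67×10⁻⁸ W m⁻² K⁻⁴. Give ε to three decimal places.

0.376

Effective temperature: T_e = [S(1−α)/(4σ)]^(1/4) = 192.7 K.
Since (2−ε)/2 = (T_e/T_s)⁴ = 0.8122, ε = 0.3757.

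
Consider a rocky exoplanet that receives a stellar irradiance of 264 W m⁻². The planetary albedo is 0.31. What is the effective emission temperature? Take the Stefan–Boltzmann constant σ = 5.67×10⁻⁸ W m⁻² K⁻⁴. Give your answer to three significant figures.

Absorbed flux (global mean): S(1−α)/4 = 264.0·0.69/4 = 45.54 W m⁻².
Balancing against σT⁴: T = (45.54/5.67×10⁻⁸)^(1/4) = 168.3 K.

168 K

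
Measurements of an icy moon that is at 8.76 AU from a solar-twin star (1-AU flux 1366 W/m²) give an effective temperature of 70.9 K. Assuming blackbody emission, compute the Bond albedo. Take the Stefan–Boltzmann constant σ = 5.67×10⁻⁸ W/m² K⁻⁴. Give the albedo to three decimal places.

Irradiance scales as 1/d², so S = 1366 W/m² × (1/8.76)² = 17.80 W/m².
Rearranging the radiative balance, α = 1 − 4σT⁴/S.
4σT⁴ = 4·5.67×10⁻⁸·(70.9)⁴ = 5.731 W/m².
Hence α = 1 − 5.731/17.80 = 0.6781.

0.678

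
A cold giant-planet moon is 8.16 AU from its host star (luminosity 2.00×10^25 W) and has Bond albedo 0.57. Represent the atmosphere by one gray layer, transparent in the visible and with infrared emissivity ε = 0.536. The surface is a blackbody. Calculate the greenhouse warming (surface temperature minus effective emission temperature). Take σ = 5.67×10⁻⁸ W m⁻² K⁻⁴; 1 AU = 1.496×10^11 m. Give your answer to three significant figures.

Orbital distance: d = 8.16 AU = 1.221×10^12 m.
Spreading L over a sphere of radius d: S = 2.00×10^25/(4π·1.22×10^12²) = 1.068 W m⁻².
The planet radiates to space at T_e = [S(1−α)/(4σ)]^(1/4) = 37.72 K.
The surface balance (absorbed SW + ε·downward IR = σT_s⁴) with T_a⁴ = T_s⁴/2 reduces to T_s = T_e·[2/(2−ε)]^¼ = 40.78 K.
The atmosphere warms the surface by 3.060 K.

3.06 K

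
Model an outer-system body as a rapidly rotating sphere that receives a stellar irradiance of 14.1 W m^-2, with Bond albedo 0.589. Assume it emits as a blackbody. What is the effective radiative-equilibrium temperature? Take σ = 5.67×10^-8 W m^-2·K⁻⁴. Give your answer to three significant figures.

Absorbed flux (global mean): S(1−α)/4 = 14.10·0.411/4 = 1.449 W m^-2.
Set σT⁴ = 1.449 → T = (1.449/σ)^(1/4) = 71.10 K.

71.1 K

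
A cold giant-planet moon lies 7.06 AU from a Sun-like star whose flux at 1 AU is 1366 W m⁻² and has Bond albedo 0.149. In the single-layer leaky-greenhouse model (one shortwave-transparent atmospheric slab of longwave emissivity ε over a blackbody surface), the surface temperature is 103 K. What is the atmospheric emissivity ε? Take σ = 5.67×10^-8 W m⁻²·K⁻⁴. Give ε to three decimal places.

By the inverse-square law, S = 1366/7.06² = 27.41 W m⁻².
TOA balance gives T_e = 100.7 K.
Since (2−ε)/2 = (T_e/T_s)⁴ = 0.9136, ε = 0.1727.

0.173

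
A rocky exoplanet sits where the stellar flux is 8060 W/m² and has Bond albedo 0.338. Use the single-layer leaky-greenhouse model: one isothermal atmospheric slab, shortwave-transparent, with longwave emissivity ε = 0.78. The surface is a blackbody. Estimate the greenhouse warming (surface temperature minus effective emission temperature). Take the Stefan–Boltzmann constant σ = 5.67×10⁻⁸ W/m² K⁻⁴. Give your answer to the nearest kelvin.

At the top of the atmosphere, σT_e⁴ = S(1−α)/4 = 1334 W/m², giving T_e = 391.6 K.
The surface balance (absorbed SW + ε·downward IR = σT_s⁴) with T_a⁴ = T_s⁴/2 reduces to T_s = T_e·[2/(2−ε)]^¼ = 443.2 K.
Greenhouse warming: T_s − T_e = 51.51 K.

52 K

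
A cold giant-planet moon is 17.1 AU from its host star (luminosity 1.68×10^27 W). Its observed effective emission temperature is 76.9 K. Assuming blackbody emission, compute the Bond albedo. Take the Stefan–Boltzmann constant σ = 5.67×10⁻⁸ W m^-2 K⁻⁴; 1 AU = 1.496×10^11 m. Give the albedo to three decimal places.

0.612

d = 17.1 × 1.496×10^11 m = 2.558×10^12 m.
Flux at the orbit: S = L/(4πd²) = 1.68×10^27/(4π·(2.56×10^12)²) = 20.43 W m^-2.
From σT⁴ = S(1−α)/4 we invert for α: 1−α = 4σT⁴/S.
σT⁴ = 1.983 W m^-2, so 4σT⁴ = 7.931 W m^-2.
1−α = 7.931/20.43 = 0.3882, so α = 0.6118.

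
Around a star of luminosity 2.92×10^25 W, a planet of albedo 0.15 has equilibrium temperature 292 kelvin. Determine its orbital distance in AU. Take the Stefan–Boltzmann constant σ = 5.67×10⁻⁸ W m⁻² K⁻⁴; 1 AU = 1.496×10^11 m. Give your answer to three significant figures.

0.231 AU

Energy balance gives S = 4σT⁴/(1−α) = 1940 W m⁻².
Then d = [L/(4πS)]^(1/2) = 3.461×10^10 m, i.e. 0.2314 AU.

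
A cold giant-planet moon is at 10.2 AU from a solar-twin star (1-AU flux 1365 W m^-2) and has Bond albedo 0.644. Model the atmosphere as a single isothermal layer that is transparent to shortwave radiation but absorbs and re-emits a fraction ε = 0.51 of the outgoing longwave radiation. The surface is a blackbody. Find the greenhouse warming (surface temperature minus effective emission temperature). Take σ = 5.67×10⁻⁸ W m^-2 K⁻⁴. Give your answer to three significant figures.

By the inverse-square law, S = 1365/10.2² = 13.12 W m^-2.
Effective emission temperature (TOA balance): σT_e⁴ = S(1−α)/4 = 1.168 W m^-2 → T_e = 67.37 K.
The surface balance (absorbed SW + ε·downward IR = σT_s⁴) with T_a⁴ = T_s⁴/2 reduces to T_s = T_e·[2/(2−ε)]^¼ = 72.51 K.
The atmosphere warms the surface by 5.145 K.

5.14 K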